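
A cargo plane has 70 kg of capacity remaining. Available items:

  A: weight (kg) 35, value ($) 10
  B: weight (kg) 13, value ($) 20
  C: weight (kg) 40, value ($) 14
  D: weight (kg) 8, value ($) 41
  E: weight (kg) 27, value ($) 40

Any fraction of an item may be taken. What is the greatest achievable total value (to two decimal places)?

Ratios (sorted): D 5.12, B 1.54, E 1.48, C 0.35, A 0.29
take D (8 @ 41); take B (13 @ 20); take E (27 @ 40); take 22/40 of C → 7.70. Capacity used 70/70.
Total value = 108.70

108.70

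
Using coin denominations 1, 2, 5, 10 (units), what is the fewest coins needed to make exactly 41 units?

Use the largest denomination that fits, subtract, and repeat.
41 = 4×10 + 1×1
Total coins = 4 + 1 = 5

5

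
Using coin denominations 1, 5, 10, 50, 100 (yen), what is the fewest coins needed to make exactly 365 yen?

6

365 − 3×100→65 − 1×50→15 − 1×10→5 − 1×5→0
Total coins = 3 + 1 + 1 + 1 = 6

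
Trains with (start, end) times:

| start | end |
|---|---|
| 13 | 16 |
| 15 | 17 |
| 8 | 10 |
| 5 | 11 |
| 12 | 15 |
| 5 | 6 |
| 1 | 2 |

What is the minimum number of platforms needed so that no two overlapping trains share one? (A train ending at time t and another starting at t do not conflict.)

starts: [1, 5, 5, 8, 12, 13, 15]
ends:   [2, 6, 10, 11, 15, 16, 17]
s1→1 e2→0 s5→1 s5→2  — peak 2.

2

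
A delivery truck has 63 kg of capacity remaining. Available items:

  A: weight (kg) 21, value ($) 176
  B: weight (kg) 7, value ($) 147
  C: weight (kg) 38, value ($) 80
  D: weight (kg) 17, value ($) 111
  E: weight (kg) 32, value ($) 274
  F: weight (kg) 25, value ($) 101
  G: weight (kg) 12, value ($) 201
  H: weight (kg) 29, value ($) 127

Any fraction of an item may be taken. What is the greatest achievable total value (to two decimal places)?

Greedy by value/weight ratio, highest first.
Ratios (sorted): B 21.00, G 16.75, E 8.56, A 8.38, D 6.53, H 4.38, F 4.04, C 2.11
take B (7 @ 147); take G (12 @ 201); take E (32 @ 274); take 12/21 of A → 100.57. Capacity used 63/63.
Total value = 722.57

722.57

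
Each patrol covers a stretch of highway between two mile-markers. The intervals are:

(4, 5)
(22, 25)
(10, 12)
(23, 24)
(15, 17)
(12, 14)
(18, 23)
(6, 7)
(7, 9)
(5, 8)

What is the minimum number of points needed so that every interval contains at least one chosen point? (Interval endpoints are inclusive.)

By right end: [4,5]  [6,7]  [5,8]  [7,9]  [10,12]  [12,14]  [15,17]  [18,23]  [23,24]  [22,25]
[4,5] uncovered → point at 5; [6,7] uncovered → point at 7; [10,12] uncovered → point at 12; [15,17] uncovered → point at 17; [18,23] uncovered → point at 23.
Points: 5, 7, 12, 17, 23 (5 total).

5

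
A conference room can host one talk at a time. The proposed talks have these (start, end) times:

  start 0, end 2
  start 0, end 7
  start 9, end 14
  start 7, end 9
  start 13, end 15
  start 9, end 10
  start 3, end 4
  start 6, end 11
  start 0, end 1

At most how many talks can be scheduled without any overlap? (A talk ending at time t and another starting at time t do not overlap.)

5

Order by finish time; keep every interval that doesn't clash with the previous kept one.
Sorted by end: (0,1)  (0,2)  (3,4)  (0,7)  (7,9)  (9,10)  (6,11)  (9,14)  (13,15)
take (0,1); skip (0,2); take (3,4); take (7,9); take (9,10); take (13,15).
Selected 5 talks.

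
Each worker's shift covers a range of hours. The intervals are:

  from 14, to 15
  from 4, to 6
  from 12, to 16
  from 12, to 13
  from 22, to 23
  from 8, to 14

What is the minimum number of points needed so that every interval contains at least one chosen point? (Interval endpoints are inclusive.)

4

Process intervals by earliest right end; each time one isn't hit yet, stab at its right endpoint.
Sorted: [4,6] [12,13] [8,14] [14,15] [12,16] [22,23]
{[4,6]} hit by 6; {[12,13],[8,14]} hit by 13; {[14,15],[12,16]} hit by 15; {[22,23]} hit by 23.
Points: 6, 13, 15, 23 (4 total).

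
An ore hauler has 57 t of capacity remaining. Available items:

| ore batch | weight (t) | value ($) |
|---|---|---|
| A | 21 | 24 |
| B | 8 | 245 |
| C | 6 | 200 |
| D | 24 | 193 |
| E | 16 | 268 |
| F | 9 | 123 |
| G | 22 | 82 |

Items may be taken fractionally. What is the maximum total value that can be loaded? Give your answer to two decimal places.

980.75

Greedy by value/weight ratio, highest first.
Ratios (sorted): C 33.33, B 30.62, E 16.75, F 13.67, D 8.04, G 3.73, A 1.14
take C (6 @ 200); take B (8 @ 245); take E (16 @ 268); take F (9 @ 123); take 18/24 of D → 144.75. Capacity used 57/57.
Total value = 980.75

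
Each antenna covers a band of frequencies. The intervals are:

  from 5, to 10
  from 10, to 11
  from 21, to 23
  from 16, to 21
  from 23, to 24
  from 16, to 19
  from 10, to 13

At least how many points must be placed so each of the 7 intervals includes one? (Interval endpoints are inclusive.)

By right end: [5,10]  [10,11]  [10,13]  [16,19]  [16,21]  [21,23]  [23,24]
[5,10] uncovered → point at 10; [16,19] uncovered → point at 19; [21,23] uncovered → point at 23.
Points: 10, 19, 23 (3 total).

3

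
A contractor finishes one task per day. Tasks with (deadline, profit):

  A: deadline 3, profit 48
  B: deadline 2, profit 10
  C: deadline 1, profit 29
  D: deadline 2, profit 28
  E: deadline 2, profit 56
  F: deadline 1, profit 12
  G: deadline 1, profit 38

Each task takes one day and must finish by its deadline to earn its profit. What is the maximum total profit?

By profit: E(d2,56), A(d3,48), G(d1,38), C(d1,29), D(d2,28), F(d1,12), B(d2,10)
E→slot 2; A→slot 3; G→slot 1; C skipped; D skipped; F skipped; B skipped.
Profit = 38 + 56 + 48 = 142

142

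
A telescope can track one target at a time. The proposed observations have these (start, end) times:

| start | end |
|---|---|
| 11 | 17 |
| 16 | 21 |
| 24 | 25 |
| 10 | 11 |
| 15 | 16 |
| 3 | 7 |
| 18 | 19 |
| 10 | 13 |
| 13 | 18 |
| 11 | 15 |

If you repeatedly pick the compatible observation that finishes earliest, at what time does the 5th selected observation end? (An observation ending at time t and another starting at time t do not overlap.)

19

Order by finish time; keep every interval that doesn't clash with the previous kept one.
By end time: (3,7), (10,11), (10,13), (11,15), (15,16), (11,17), (13,18), (18,19), (16,21), (24,25).
Pick (3,7); next start ≥ 7 → (10,11); next start ≥ 11 → (11,15); next start ≥ 15 → (15,16); next start ≥ 16 → (18,19); next start ≥ 19 → (24,25).
Selected: (3,7) (10,11) (11,15) (15,16) (18,19) (24,25)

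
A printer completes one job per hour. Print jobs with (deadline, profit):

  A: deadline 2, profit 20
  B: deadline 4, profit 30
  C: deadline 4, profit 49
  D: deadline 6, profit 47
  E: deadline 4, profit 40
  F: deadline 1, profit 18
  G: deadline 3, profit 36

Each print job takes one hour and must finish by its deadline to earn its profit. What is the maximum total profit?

Sort by profit descending; place each in the latest free slot ≤ its deadline.
Profit order: C=49 D=47 E=40 G=36 B=30 A=20 F=18
Assign: C→slot 4, D→slot 6, E→slot 3, G→slot 2, B→slot 1, A skipped, F skipped.
Slots: [1:B] [2:G] [3:E] [4:C] [6:D]
Profit = 30 + 36 + 40 + 49 + 47 = 202

202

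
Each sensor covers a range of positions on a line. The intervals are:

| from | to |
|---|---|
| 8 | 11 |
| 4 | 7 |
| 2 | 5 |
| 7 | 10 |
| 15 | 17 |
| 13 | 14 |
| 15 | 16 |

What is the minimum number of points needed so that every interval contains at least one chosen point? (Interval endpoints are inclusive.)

4

Sort by right endpoint; whenever an interval is uncovered, place a point at its right end.
By right end: [2,5]  [4,7]  [7,10]  [8,11]  [13,14]  [15,16]  [15,17]
[2,5] uncovered → point at 5; [7,10] uncovered → point at 10; [13,14] uncovered → point at 14; [15,16] uncovered → point at 16.
Points: 5, 10, 14, 16 (4 total).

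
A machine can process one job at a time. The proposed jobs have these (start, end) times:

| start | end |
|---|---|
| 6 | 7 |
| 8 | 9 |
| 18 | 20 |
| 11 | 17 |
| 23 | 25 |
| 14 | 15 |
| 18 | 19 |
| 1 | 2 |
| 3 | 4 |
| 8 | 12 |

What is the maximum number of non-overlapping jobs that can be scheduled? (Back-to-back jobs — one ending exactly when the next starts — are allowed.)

Sort by end time and greedily take each interval whose start is ≥ the last chosen end.
Sorted by end: (1,2)  (3,4)  (6,7)  (8,9)  (8,12)  (14,15)  (11,17)  (18,19)  (18,20)  (23,25)
take (1,2); take (3,4); take (6,7); take (8,9); skip (8,12); take (14,15); take (18,19); skip (18,20); take (23,25).
Selected 7 jobs.

7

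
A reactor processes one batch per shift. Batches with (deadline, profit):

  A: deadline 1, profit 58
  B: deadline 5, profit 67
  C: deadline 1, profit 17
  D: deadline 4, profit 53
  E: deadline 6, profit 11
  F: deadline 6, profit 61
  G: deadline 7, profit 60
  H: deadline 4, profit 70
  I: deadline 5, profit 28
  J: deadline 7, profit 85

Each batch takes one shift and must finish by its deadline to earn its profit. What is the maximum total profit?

454

By profit: J(d7,85), H(d4,70), B(d5,67), F(d6,61), G(d7,60), A(d1,58), D(d4,53), I(d5,28), C(d1,17), E(d6,11)
J→slot 7; H→slot 4; B→slot 5; F→slot 6; G→slot 3; A→slot 1; D→slot 2; I skipped; C skipped; E skipped.
Profit = 58 + 53 + 60 + 70 + 67 + 61 + 85 = 454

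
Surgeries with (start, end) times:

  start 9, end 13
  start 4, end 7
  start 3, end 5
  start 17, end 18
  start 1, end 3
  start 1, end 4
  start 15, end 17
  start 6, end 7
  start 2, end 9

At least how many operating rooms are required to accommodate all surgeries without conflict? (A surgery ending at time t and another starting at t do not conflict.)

The answer is the maximum number of intervals overlapping at any instant.
Events (time:±→running): 1:+→1 1:+→2 2:+→3 … peak 3.

3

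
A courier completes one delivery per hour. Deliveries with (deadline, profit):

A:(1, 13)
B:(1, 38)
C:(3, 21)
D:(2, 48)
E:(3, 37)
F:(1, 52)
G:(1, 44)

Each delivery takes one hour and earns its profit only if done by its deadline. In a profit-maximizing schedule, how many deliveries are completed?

3

Profit order: F=52 D=48 G=44 B=38 E=37 C=21 A=13
Assign: F→slot 1, D→slot 2, G skipped, B skipped, E→slot 3, C skipped, A skipped.
Slots: [1:F] [2:D] [3:E]
3 of 7 scheduled.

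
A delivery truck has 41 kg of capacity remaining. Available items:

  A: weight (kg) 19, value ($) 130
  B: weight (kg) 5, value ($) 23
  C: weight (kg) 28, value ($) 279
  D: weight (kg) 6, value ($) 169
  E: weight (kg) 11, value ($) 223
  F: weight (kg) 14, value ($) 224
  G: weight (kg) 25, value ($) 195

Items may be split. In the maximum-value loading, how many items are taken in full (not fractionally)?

Ratios (sorted): D 28.17, E 20.27, F 16.00, C 9.96, G 7.80, A 6.84, B 4.60
take D (6 @ 169); take E (11 @ 223); take F (14 @ 224); take 10/28 of C → 99.64. Capacity used 41/41.
3 item(s) taken whole; one partial (take 10/28 of C).

3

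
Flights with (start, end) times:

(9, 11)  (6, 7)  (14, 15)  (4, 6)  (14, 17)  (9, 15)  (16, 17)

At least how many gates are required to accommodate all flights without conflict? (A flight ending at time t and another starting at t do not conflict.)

3

Events (time:±→running): 4:+→1 6:-→0 6:+→1 7:-→0 9:+→1 9:+→2 11:-→1 14:+→2 14:+→3 … peak 3.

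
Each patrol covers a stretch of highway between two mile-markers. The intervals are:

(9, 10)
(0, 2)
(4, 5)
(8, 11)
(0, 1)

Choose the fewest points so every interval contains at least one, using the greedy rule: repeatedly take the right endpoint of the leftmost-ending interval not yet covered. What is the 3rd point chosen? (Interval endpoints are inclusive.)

Sorted: [0,1] [0,2] [4,5] [9,10] [8,11]
{[0,1],[0,2]} hit by 1; {[4,5]} hit by 5; {[9,10],[8,11]} hit by 10.
Points: 1, 5, 10 (3 total).

10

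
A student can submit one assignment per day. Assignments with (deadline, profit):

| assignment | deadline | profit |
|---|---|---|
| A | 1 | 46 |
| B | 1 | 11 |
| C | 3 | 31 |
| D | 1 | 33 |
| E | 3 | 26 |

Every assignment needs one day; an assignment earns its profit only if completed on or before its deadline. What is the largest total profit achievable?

Sort by profit descending; place each in the latest free slot ≤ its deadline.
By profit: A(d1,46), D(d1,33), C(d3,31), E(d3,26), B(d1,11)
A→slot 1; D skipped; C→slot 3; E→slot 2; B skipped.
Profit = 46 + 26 + 31 = 103

103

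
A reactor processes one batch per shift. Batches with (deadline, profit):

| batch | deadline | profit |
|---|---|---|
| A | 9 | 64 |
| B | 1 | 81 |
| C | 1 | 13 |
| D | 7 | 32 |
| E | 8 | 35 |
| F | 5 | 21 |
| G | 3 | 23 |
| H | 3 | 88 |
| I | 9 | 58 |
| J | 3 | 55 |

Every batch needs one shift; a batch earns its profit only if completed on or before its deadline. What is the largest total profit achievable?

434

Take jobs in profit order; each goes to the latest open slot no later than its deadline.
By profit: H(d3,88), B(d1,81), A(d9,64), I(d9,58), J(d3,55), E(d8,35), D(d7,32), G(d3,23), F(d5,21), C(d1,13)
H→slot 3; B→slot 1; A→slot 9; I→slot 8; J→slot 2; E→slot 7; D→slot 6; G skipped; F→slot 5; C skipped.
Profit = 81 + 55 + 88 + 21 + 32 + 35 + 58 + 64 = 434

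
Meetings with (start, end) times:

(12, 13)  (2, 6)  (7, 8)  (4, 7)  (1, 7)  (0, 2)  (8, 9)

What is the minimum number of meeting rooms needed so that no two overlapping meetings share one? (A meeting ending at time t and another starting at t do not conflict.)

3

starts: [0, 1, 2, 4, 7, 8, 12]
ends:   [2, 6, 7, 7, 8, 9, 13]
s0→1 s1→2 e2→1 s2→2 s4→3  — peak 3.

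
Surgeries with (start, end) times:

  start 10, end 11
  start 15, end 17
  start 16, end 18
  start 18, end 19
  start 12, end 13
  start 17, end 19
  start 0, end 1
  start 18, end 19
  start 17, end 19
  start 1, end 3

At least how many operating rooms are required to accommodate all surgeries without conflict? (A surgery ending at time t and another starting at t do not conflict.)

4

The answer is the maximum number of intervals overlapping at any instant.
starts: [0, 1, 10, 12, 15, 16, 17, 17, 18, 18]
ends:   [1, 3, 11, 13, 17, 18, 19, 19, 19, 19]
s0→1 e1→0 s1→1 e3→0 s10→1 e11→0 s12→1 e13→0 s15→1 s16→2 e17→1 s17→2 s17→3 e18→2 s18→3 s18→4  — peak 4.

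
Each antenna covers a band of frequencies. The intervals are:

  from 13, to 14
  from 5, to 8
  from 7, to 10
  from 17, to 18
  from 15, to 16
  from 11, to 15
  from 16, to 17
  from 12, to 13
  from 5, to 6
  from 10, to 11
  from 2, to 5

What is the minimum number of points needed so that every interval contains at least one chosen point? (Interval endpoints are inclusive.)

Process intervals by earliest right end; each time one isn't hit yet, stab at its right endpoint.
Sorted: [2,5] [5,6] [5,8] [7,10] [10,11] [12,13] [13,14] [11,15] [15,16] [16,17] [17,18]
{[2,5],[5,6],[5,8]} hit by 5; {[7,10],[10,11]} hit by 10; {[12,13],[13,14],[11,15]} hit by 13; {[15,16],[16,17]} hit by 16; {[17,18]} hit by 18.
Points: 5, 10, 13, 16, 18 (5 total).

5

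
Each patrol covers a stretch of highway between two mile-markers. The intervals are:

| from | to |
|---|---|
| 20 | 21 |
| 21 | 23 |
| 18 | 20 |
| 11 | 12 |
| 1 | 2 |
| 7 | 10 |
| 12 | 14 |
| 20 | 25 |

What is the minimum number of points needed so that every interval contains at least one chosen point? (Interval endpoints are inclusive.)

Process intervals by earliest right end; each time one isn't hit yet, stab at its right endpoint.
Sorted: [1,2] [7,10] [11,12] [12,14] [18,20] [20,21] [21,23] [20,25]
{[1,2]} hit by 2; {[7,10]} hit by 10; {[11,12],[12,14]} hit by 12; {[18,20],[20,21]} hit by 20; {[21,23],[20,25]} hit by 23.
Points: 2, 10, 12, 20, 23 (5 total).

5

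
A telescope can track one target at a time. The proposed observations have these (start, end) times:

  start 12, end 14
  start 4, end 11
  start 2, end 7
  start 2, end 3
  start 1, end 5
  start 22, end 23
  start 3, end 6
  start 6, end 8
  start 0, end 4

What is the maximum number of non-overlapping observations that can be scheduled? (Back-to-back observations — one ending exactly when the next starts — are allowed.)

5

Sort by end time and greedily take each interval whose start is ≥ the last chosen end.
Sorted by end: (2,3)  (0,4)  (1,5)  (3,6)  (2,7)  (6,8)  (4,11)  (12,14)  (22,23)
take (2,3); skip (0,4); take (3,6); take (6,8); take (12,14); take (22,23).
Selected 5 observations.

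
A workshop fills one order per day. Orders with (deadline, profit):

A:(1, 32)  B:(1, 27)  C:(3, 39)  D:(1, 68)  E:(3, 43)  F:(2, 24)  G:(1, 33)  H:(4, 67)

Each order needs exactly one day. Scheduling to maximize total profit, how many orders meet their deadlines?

Sort by profit descending; place each in the latest free slot ≤ its deadline.
By profit: D(d1,68), H(d4,67), E(d3,43), C(d3,39), G(d1,33), A(d1,32), B(d1,27), F(d2,24)
D→slot 1; H→slot 4; E→slot 3; C→slot 2; G skipped; A skipped; B skipped; F skipped.
4 of 8 scheduled.

4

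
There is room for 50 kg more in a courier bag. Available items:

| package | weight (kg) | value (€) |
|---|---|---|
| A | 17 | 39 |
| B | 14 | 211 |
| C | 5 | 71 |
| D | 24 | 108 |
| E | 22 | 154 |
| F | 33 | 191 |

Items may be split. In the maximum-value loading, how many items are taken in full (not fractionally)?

Greedy by value/weight ratio, highest first.
Ratios (sorted): B 15.07, C 14.20, E 7.00, F 5.79, D 4.50, A 2.29
take B (14 @ 211); take C (5 @ 71); take E (22 @ 154); take 9/33 of F → 52.09. Capacity used 50/50.
3 item(s) taken whole; one partial (take 9/33 of F).

3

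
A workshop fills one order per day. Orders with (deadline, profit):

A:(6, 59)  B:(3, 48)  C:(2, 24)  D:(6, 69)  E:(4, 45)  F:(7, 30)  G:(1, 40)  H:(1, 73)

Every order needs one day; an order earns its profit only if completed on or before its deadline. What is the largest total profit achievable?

348

By profit: H(d1,73), D(d6,69), A(d6,59), B(d3,48), E(d4,45), G(d1,40), F(d7,30), C(d2,24)
H→slot 1; D→slot 6; A→slot 5; B→slot 3; E→slot 4; G skipped; F→slot 7; C→slot 2.
Profit = 73 + 24 + 48 + 45 + 59 + 69 + 30 = 348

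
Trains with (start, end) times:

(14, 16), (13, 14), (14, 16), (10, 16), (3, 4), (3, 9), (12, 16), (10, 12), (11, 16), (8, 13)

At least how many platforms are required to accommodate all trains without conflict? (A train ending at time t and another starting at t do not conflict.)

starts: [3, 3, 8, 10, 10, 11, 12, 13, 14, 14]
ends:   [4, 9, 12, 13, 14, 16, 16, 16, 16, 16]
s3→1 s3→2 e4→1 s8→2 e9→1 s10→2 s10→3 s11→4 e12→3 s12→4 e13→3 s13→4 e14→3 s14→4 s14→5  — peak 5.

5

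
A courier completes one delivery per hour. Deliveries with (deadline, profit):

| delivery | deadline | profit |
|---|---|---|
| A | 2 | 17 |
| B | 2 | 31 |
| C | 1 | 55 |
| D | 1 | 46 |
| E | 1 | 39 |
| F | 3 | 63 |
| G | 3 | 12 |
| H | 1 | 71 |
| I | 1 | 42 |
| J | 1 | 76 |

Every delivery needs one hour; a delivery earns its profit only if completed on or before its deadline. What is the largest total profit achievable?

Sort by profit descending; place each in the latest free slot ≤ its deadline.
By profit: J(d1,76), H(d1,71), F(d3,63), C(d1,55), D(d1,46), I(d1,42), E(d1,39), B(d2,31), A(d2,17), G(d3,12)
J→slot 1; H skipped; F→slot 3; C skipped; D skipped; I skipped; E skipped; B→slot 2; A skipped; G skipped.
Profit = 76 + 31 + 63 = 170

170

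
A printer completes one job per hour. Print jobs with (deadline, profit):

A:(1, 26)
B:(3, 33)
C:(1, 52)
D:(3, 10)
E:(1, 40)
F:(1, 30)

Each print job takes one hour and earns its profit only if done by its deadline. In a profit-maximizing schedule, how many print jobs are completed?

3

By profit: C(d1,52), E(d1,40), B(d3,33), F(d1,30), A(d1,26), D(d3,10)
C→slot 1; E skipped; B→slot 3; F skipped; A skipped; D→slot 2.
3 of 6 scheduled.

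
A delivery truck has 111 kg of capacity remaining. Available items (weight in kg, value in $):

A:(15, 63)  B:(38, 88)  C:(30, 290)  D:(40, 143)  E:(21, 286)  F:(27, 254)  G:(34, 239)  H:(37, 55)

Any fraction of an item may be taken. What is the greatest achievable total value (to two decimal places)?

1061.97

Sort by value per unit weight and fill in that order.
Order: E (286/21=13.62) > C (290/30=9.67) > F (254/27=9.41) > G (239/34=7.03) > A (63/15=4.20) > D (143/40=3.58) > B (88/38=2.32) > H (55/37=1.49)
Fill: take E (21 @ 286) → take C (30 @ 290) → take F (27 @ 254) → take 33/34 of G → 231.97; 111/111 used.
Total value = 1061.97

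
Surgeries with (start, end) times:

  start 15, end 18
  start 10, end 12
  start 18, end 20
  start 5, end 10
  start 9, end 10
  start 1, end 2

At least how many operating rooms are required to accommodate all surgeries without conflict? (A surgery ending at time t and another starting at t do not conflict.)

2

Events (time:±→running): 1:+→1 2:-→0 5:+→1 9:+→2 … peak 2.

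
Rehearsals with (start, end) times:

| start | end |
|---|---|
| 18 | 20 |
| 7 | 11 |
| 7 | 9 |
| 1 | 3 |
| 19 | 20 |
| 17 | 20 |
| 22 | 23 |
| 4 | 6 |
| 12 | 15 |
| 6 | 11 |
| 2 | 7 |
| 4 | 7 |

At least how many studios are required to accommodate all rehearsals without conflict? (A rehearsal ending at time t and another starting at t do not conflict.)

3

Count concurrent intervals with a sweep; the peak is the room count.
starts: [1, 2, 4, 4, 6, 7, 7, 12, 17, 18, 19, 22]
ends:   [3, 6, 7, 7, 9, 11, 11, 15, 20, 20, 20, 23]
s1→1 s2→2 e3→1 s4→2 s4→3  — peak 3.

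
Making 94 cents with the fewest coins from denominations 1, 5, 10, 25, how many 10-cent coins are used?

94 = 3×25 + 1×10 + 1×5 + 4×1
Count of 10: 1

1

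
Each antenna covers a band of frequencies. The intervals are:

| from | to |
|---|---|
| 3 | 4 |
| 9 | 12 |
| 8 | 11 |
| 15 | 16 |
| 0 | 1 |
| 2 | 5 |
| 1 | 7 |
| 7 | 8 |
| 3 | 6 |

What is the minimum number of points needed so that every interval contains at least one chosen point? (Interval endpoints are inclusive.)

By right end: [0,1]  [3,4]  [2,5]  [3,6]  [1,7]  [7,8]  [8,11]  [9,12]  [15,16]
[0,1] uncovered → point at 1; [3,4] uncovered → point at 4; [7,8] uncovered → point at 8; [9,12] uncovered → point at 12; [15,16] uncovered → point at 16.
Points: 1, 4, 8, 12, 16 (5 total).

5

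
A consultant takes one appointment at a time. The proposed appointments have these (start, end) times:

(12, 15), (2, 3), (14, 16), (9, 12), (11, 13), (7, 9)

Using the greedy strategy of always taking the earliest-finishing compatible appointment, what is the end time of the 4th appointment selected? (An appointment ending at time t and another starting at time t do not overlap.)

Sort by end time and greedily take each interval whose start is ≥ the last chosen end.
Sorted by end: (2,3)  (7,9)  (9,12)  (11,13)  (12,15)  (14,16)
take (2,3); take (7,9); take (9,12); skip (11,13); take (12,15).
Selected: (2,3) (7,9) (9,12) (12,15)

15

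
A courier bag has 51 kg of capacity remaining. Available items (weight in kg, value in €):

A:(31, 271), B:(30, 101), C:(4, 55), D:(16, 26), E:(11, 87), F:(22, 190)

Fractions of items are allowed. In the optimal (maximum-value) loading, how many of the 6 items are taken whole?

2

Sort by value per unit weight and fill in that order.
Order: C (55/4=13.75) > A (271/31=8.74) > F (190/22=8.64) > E (87/11=7.91) > B (101/30=3.37) > D (26/16=1.62)
Fill: take C (4 @ 55) → take A (31 @ 271) → take 16/22 of F → 138.18; 51/51 used.
2 item(s) taken whole; one partial (take 16/22 of F).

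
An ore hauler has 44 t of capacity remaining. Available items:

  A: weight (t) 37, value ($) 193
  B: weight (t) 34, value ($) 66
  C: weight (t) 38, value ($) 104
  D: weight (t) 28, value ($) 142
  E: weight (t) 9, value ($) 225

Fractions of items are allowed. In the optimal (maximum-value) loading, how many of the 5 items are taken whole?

1

Order: E (225/9=25.00) > A (193/37=5.22) > D (142/28=5.07) > C (104/38=2.74) > B (66/34=1.94)
Fill: take E (9 @ 225) → take 35/37 of A → 182.57; 44/44 used.
1 item(s) taken whole; one partial (take 35/37 of A).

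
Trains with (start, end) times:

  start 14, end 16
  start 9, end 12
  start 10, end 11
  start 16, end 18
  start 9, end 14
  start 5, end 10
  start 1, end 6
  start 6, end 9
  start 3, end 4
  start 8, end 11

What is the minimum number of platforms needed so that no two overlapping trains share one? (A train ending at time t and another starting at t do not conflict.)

4

Events (time:±→running): 1:+→1 3:+→2 4:-→1 5:+→2 6:-→1 6:+→2 8:+→3 9:-→2 9:+→3 9:+→4 … peak 4.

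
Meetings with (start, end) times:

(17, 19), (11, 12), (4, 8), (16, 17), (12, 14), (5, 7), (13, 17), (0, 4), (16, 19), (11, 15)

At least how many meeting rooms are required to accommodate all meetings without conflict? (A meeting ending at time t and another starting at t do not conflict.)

3

Events (time:±→running): 0:+→1 4:-→0 4:+→1 5:+→2 7:-→1 8:-→0 11:+→1 11:+→2 12:-→1 12:+→2 13:+→3 … peak 3.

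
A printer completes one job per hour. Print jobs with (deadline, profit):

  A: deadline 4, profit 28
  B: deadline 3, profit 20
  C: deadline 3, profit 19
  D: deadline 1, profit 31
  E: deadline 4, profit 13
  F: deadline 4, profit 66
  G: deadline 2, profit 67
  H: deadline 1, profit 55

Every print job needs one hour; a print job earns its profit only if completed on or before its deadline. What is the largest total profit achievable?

216

Sort by profit descending; place each in the latest free slot ≤ its deadline.
By profit: G(d2,67), F(d4,66), H(d1,55), D(d1,31), A(d4,28), B(d3,20), C(d3,19), E(d4,13)
G→slot 2; F→slot 4; H→slot 1; D skipped; A→slot 3; B skipped; C skipped; E skipped.
Profit = 55 + 67 + 28 + 66 = 216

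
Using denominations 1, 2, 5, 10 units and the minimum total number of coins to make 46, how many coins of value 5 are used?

Use the largest denomination that fits, subtract, and repeat.
46 − 4×10→6 − 1×5→1 − 1×1→0
Count of 5: 1

1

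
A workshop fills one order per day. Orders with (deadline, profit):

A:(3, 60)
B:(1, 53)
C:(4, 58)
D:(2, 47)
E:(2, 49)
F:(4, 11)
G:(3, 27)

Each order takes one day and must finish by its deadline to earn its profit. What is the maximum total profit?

220

Take jobs in profit order; each goes to the latest open slot no later than its deadline.
By profit: A(d3,60), C(d4,58), B(d1,53), E(d2,49), D(d2,47), G(d3,27), F(d4,11)
A→slot 3; C→slot 4; B→slot 1; E→slot 2; D skipped; G skipped; F skipped.
Profit = 53 + 49 + 60 + 58 = 220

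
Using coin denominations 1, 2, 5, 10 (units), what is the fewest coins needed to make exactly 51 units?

6

Use the largest denomination that fits, subtract, and repeat.
51 − 5×10→1 − 1×1→0
Total coins = 5 + 1 = 6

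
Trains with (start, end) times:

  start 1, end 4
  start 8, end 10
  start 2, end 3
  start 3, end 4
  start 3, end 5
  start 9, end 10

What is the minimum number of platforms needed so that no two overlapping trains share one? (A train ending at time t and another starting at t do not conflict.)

3

The answer is the maximum number of intervals overlapping at any instant.
starts: [1, 2, 3, 3, 8, 9]
ends:   [3, 4, 4, 5, 10, 10]
s1→1 s2→2 e3→1 s3→2 s3→3  — peak 3.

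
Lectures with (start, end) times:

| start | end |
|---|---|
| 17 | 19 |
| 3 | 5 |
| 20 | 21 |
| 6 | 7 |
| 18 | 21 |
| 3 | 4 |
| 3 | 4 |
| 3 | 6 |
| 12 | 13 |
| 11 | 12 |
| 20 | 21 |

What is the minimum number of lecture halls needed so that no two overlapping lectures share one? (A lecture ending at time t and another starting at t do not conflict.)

4

Count concurrent intervals with a sweep; the peak is the room count.
starts: [3, 3, 3, 3, 6, 11, 12, 17, 18, 20, 20]
ends:   [4, 4, 5, 6, 7, 12, 13, 19, 21, 21, 21]
s3→1 s3→2 s3→3 s3→4  — peak 4.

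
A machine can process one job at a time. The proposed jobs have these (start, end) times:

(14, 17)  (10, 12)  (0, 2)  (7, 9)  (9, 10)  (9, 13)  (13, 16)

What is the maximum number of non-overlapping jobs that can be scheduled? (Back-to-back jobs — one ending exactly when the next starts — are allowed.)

Greedy by earliest finish: after sorting by end time, pick each interval compatible with the last pick.
Sorted by end: (0,2)  (7,9)  (9,10)  (10,12)  (9,13)  (13,16)  (14,17)
take (0,2); take (7,9); take (9,10); take (10,12); skip (9,13); take (13,16); skip (14,17).
Selected 5 jobs.

5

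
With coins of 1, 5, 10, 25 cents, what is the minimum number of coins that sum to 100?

4

Greedy: take as many of the largest coin as possible, then repeat with the remainder.
100 = 4×25
Total coins = 4 = 4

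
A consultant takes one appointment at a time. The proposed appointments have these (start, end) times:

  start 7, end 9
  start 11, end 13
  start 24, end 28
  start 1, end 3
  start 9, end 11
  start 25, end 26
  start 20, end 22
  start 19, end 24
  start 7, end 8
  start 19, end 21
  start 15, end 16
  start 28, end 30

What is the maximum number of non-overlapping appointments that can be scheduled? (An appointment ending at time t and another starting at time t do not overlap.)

8

Order by finish time; keep every interval that doesn't clash with the previous kept one.
By end time: (1,3), (7,8), (7,9), (9,11), (11,13), (15,16), (19,21), (20,22), (19,24), (25,26), (24,28), (28,30).
Pick (1,3); next start ≥ 3 → (7,8); next start ≥ 8 → (9,11); next start ≥ 11 → (11,13); next start ≥ 13 → (15,16); next start ≥ 16 → (19,21); next start ≥ 21 → (25,26); next start ≥ 26 → (28,30).
Selected 8 appointments.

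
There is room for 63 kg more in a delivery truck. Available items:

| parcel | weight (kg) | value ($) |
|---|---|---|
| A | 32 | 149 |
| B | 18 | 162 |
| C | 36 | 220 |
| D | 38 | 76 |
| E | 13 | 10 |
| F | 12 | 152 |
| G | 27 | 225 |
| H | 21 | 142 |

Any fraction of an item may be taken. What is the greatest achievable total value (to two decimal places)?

579.57

Greedy by value/weight ratio, highest first.
Order: F (152/12=12.67) > B (162/18=9.00) > G (225/27=8.33) > H (142/21=6.76) > C (220/36=6.11) > A (149/32=4.66) > D (76/38=2.00) > E (10/13=0.77)
Fill: take F (12 @ 152) → take B (18 @ 162) → take G (27 @ 225) → take 6/21 of H → 40.57; 63/63 used.
Total value = 579.57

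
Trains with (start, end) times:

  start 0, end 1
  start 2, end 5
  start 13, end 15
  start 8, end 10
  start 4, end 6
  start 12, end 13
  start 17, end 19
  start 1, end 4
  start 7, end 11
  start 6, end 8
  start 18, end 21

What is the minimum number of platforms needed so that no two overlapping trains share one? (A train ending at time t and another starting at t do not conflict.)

2

Count concurrent intervals with a sweep; the peak is the room count.
Events (time:±→running): 0:+→1 1:-→0 1:+→1 2:+→2 … peak 2.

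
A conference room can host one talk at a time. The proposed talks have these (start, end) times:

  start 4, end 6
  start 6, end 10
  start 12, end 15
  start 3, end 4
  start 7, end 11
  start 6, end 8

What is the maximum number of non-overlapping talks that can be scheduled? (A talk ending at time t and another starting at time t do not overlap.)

Sorted by end: (3,4)  (4,6)  (6,8)  (6,10)  (7,11)  (12,15)
take (3,4); take (4,6); take (6,8); skip (6,10); skip (7,11); take (12,15).
Selected 4 talks.

4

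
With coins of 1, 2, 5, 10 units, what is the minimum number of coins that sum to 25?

3

Use the largest denomination that fits, subtract, and repeat.
25 = 2×10 + 1×5
Total coins = 2 + 1 = 3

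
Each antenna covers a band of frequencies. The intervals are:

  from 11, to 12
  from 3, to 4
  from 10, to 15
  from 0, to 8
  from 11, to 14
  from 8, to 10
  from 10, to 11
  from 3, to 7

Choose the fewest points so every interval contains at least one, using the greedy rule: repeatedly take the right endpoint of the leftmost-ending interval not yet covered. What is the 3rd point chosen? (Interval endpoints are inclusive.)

12

Sort by right endpoint; whenever an interval is uncovered, place a point at its right end.
By right end: [3,4]  [3,7]  [0,8]  [8,10]  [10,11]  [11,12]  [11,14]  [10,15]
[3,4] uncovered → point at 4; [8,10] uncovered → point at 10; [11,12] uncovered → point at 12.
Points: 4, 10, 12 (3 total).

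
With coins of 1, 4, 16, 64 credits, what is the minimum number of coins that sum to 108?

6

108 = 1×64 + 2×16 + 3×4
Total coins = 1 + 2 + 3 = 6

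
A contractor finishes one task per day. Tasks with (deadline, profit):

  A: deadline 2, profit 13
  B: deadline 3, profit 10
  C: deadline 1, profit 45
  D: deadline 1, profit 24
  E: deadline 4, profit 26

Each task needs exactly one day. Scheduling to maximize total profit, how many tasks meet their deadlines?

By profit: C(d1,45), E(d4,26), D(d1,24), A(d2,13), B(d3,10)
C→slot 1; E→slot 4; D skipped; A→slot 2; B→slot 3.
4 of 5 scheduled.

4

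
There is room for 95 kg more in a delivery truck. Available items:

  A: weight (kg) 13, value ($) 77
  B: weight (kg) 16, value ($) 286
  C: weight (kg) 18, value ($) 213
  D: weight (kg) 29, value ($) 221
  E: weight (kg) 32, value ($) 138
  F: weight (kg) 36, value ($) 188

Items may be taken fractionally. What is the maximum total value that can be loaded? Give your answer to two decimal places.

Order: B (286/16=17.88) > C (213/18=11.83) > D (221/29=7.62) > A (77/13=5.92) > F (188/36=5.22) > E (138/32=4.31)
Fill: take B (16 @ 286) → take C (18 @ 213) → take D (29 @ 221) → take A (13 @ 77) → take 19/36 of F → 99.22; 95/95 used.
Total value = 896.22

896.22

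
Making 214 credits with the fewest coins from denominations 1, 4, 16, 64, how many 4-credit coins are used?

214 = 3×64 + 1×16 + 1×4 + 2×1
Count of 4: 1

1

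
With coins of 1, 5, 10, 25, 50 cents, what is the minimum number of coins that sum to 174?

Greedy: take as many of the largest coin as possible, then repeat with the remainder.
174 − 3×50→24 − 2×10→4 − 4×1→0
Total coins = 3 + 2 + 4 = 9

9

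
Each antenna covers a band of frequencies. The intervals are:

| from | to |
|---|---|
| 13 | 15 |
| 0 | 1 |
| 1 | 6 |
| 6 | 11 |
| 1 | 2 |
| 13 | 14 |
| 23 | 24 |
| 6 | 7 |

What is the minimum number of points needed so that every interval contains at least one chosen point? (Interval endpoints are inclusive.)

4

Process intervals by earliest right end; each time one isn't hit yet, stab at its right endpoint.
By right end: [0,1]  [1,2]  [1,6]  [6,7]  [6,11]  [13,14]  [13,15]  [23,24]
[0,1] uncovered → point at 1; [6,7] uncovered → point at 7; [13,14] uncovered → point at 14; [23,24] uncovered → point at 24.
Points: 1, 7, 14, 24 (4 total).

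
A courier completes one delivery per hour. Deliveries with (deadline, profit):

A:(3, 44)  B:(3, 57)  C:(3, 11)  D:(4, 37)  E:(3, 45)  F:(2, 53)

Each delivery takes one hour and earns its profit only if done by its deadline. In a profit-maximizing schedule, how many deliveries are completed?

By profit: B(d3,57), F(d2,53), E(d3,45), A(d3,44), D(d4,37), C(d3,11)
B→slot 3; F→slot 2; E→slot 1; A skipped; D→slot 4; C skipped.
4 of 6 scheduled.

4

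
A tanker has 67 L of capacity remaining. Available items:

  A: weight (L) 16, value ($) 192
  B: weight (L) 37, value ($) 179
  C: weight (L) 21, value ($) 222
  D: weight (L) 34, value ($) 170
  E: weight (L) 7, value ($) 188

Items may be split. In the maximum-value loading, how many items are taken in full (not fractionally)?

3

Order: E (188/7=26.86) > A (192/16=12.00) > C (222/21=10.57) > D (170/34=5.00) > B (179/37=4.84)
Fill: take E (7 @ 188) → take A (16 @ 192) → take C (21 @ 222) → take 23/34 of D → 115.00; 67/67 used.
3 item(s) taken whole; one partial (take 23/34 of D).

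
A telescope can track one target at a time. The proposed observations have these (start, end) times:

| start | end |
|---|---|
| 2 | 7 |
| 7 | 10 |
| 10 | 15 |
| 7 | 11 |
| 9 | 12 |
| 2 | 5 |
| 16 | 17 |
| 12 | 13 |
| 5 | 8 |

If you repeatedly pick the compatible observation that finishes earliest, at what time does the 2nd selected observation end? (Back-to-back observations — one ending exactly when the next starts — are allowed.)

8

By end time: (2,5), (2,7), (5,8), (7,10), (7,11), (9,12), (12,13), (10,15), (16,17).
Pick (2,5); next start ≥ 5 → (5,8); next start ≥ 8 → (9,12); next start ≥ 12 → (12,13); next start ≥ 13 → (16,17).
Selected: (2,5) (5,8) (9,12) (12,13) (16,17)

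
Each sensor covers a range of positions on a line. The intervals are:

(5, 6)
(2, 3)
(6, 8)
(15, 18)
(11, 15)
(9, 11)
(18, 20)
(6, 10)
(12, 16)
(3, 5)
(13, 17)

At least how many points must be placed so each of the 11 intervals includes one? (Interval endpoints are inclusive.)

Sort by right endpoint; whenever an interval is uncovered, place a point at its right end.
By right end: [2,3]  [3,5]  [5,6]  [6,8]  [6,10]  [9,11]  [11,15]  [12,16]  [13,17]  [15,18]  [18,20]
[2,3] uncovered → point at 3; [5,6] uncovered → point at 6; [9,11] uncovered → point at 11; [12,16] uncovered → point at 16; [18,20] uncovered → point at 20.
Points: 3, 6, 11, 16, 20 (5 total).

5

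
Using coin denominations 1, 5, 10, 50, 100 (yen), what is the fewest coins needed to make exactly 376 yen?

376 − 3×100→76 − 1×50→26 − 2×10→6 − 1×5→1 − 1×1→0
Total coins = 3 + 1 + 2 + 1 + 1 = 8

8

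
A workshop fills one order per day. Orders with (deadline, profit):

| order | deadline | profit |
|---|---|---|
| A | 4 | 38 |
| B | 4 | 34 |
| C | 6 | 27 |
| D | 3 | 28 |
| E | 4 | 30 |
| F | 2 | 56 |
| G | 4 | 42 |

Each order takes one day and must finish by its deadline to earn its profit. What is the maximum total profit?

197

Sort by profit descending; place each in the latest free slot ≤ its deadline.
Profit order: F=56 G=42 A=38 B=34 E=30 D=28 C=27
Assign: F→slot 2, G→slot 4, A→slot 3, B→slot 1, E skipped, D skipped, C→slot 6.
Slots: [1:B] [2:F] [3:A] [4:G] [6:C]
Profit = 34 + 56 + 38 + 42 + 27 = 197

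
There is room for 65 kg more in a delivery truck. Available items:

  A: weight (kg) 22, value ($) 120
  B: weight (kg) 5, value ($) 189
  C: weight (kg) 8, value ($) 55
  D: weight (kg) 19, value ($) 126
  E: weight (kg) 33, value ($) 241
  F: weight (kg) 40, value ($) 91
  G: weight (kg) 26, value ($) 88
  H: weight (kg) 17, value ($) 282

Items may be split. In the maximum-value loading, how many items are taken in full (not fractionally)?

Order: B (189/5=37.80) > H (282/17=16.59) > E (241/33=7.30) > C (55/8=6.88) > D (126/19=6.63) > A (120/22=5.45) > G (88/26=3.38) > F (91/40=2.27)
Fill: take B (5 @ 189) → take H (17 @ 282) → take E (33 @ 241) → take C (8 @ 55) → take 2/19 of D → 13.26; 65/65 used.
4 item(s) taken whole; one partial (take 2/19 of D).

4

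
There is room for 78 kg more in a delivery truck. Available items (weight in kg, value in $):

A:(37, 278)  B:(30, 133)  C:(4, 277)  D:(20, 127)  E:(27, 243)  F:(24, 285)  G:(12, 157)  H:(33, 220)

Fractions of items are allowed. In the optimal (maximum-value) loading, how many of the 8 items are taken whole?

4

Greedy by value/weight ratio, highest first.
Order: C (277/4=69.25) > G (157/12=13.08) > F (285/24=11.88) > E (243/27=9.00) > A (278/37=7.51) > H (220/33=6.67) > D (127/20=6.35) > B (133/30=4.43)
Fill: take C (4 @ 277) → take G (12 @ 157) → take F (24 @ 285) → take E (27 @ 243) → take 11/37 of A → 82.65; 78/78 used.
4 item(s) taken whole; one partial (take 11/37 of A).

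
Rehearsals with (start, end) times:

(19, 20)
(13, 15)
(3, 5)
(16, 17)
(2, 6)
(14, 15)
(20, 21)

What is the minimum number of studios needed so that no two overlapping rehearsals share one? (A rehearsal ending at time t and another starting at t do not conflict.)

2

The answer is the maximum number of intervals overlapping at any instant.
starts: [2, 3, 13, 14, 16, 19, 20]
ends:   [5, 6, 15, 15, 17, 20, 21]
s2→1 s3→2  — peak 2.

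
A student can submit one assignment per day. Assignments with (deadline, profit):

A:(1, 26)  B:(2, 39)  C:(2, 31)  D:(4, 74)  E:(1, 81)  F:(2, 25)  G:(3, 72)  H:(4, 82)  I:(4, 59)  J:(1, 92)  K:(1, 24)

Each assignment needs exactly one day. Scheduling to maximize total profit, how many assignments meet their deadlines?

By profit: J(d1,92), H(d4,82), E(d1,81), D(d4,74), G(d3,72), I(d4,59), B(d2,39), C(d2,31), A(d1,26), F(d2,25), K(d1,24)
J→slot 1; H→slot 4; E skipped; D→slot 3; G→slot 2; I skipped; B skipped; C skipped; A skipped; F skipped; K skipped.
4 of 11 scheduled.

4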